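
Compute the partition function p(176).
476715857290

p(n) counts ways to write n as a sum of positive integers (order ignored).
Euler's pentagonal recurrence: p(k) = p(k-1) + p(k-2) - p(k-5) - p(k-7) + p(k-12) + p(k-15) - ... (offsets j(3j∓1)/2, signs ++--, p(0)=1, p(<0)=0).
DP table for k = 0..175: p(0)=1, p(1)=1, p(2)=2, p(3)=3, p(4)=5, p(5)=7, p(6)=11, p(7)=15, p(8)=22, p(9)=30, p(10)=42, p(11)=56, p(12)=77, p(13)=101, p(14)=135, p(15)=176, p(16)=231, p(17)=297, p(18)=385, p(19)=490, p(20)=627, p(21)=792, p(22)=1002, p(23)=1255, p(24)=1575, p(25)=1958, p(26)=2436, p(27)=3010, p(28)=3718, p(29)=4565, p(30)=5604, p(31)=6842, p(32)=8349, p(33)=10143, p(34)=12310, p(35)=14883, p(36)=17977, p(37)=21637, p(38)=26015, p(39)=31185, p(40)=37338, p(41)=44583, p(42)=53174, p(43)=63261, p(44)=75175, p(45)=89134, p(46)=105558, p(47)=124754, p(48)=147273, p(49)=173525, p(50)=204226, p(51)=239943, p(52)=281589, p(53)=329931, p(54)=386155, p(55)=451276, p(56)=526823, p(57)=614154, p(58)=715220, p(59)=831820, p(60)=966467, p(61)=1121505, p(62)=1300156, p(63)=1505499, p(64)=1741630, p(65)=2012558, p(66)=2323520, p(67)=2679689, p(68)=3087735, p(69)=3554345, p(70)=4087968, p(71)=4697205, p(72)=5392783, p(73)=6185689, p(74)=7089500, p(75)=8118264, p(76)=9289091, p(77)=10619863, p(78)=12132164, p(79)=13848650, p(80)=15796476, p(81)=18004327, p(82)=20506255, p(83)=23338469, p(84)=26543660, p(85)=30167357, p(86)=34262962, p(87)=38887673, p(88)=44108109, p(89)=49995925, p(90)=56634173, p(91)=64112359, p(92)=72533807, p(93)=82010177, p(94)=92669720, p(95)=104651419, p(96)=118114304, p(97)=133230930, p(98)=150198136, p(99)=169229875, p(100)=190569292, p(101)=214481126, p(102)=241265379, p(103)=271248950, p(104)=304801365, p(105)=342325709, p(106)=384276336, p(107)=431149389, p(108)=483502844, p(109)=541946240, p(110)=607163746, p(111)=679903203, p(112)=761002156, p(113)=851376628, p(114)=952050665, p(115)=1064144451, p(116)=1188908248, p(117)=1327710076, p(118)=1482074143, p(119)=1653668665, p(120)=1844349560, p(121)=2056148051, p(122)=2291320912, p(123)=2552338241, p(124)=2841940500, p(125)=3163127352, p(126)=3519222692, p(127)=3913864295, p(128)=4351078600, p(129)=4835271870, p(130)=5371315400, p(131)=5964539504, p(132)=6620830889, p(133)=7346629512, p(134)=8149040695, p(135)=9035836076, p(136)=10015581680, p(137)=11097645016, p(138)=12292341831, p(139)=13610949895, p(140)=15065878135, p(141)=16670689208, p(142)=18440293320, p(143)=20390982757, p(144)=22540654445, p(145)=24908858009, p(146)=27517052599, p(147)=30388671978, p(148)=33549419497, p(149)=37027355200, p(150)=40853235313, p(151)=45060624582, p(152)=49686288421, p(153)=54770336324, p(154)=60356673280, p(155)=66493182097, p(156)=73232243759, p(157)=80630964769, p(158)=88751778802, p(159)=97662728555, p(160)=107438159466, p(161)=118159068427, p(162)=129913904637, p(163)=142798995930, p(164)=156919475295, p(165)=172389800255, p(166)=189334822579, p(167)=207890420102, p(168)=228204732751, p(169)=250438925115, p(170)=274768617130, p(171)=301384802048, p(172)=330495499613, p(173)=362326859895, p(174)=397125074750, p(175)=435157697830.
Final step: p(176) = p(175) + p(174) - p(171) - p(169) + p(164) + p(161) - p(154) - p(150) + p(141) + p(136) - p(125) - p(119) + p(106) + p(99) - p(84) - p(76) + p(59) + p(50) - p(31) - p(21) + p(0)
= 435157697830 + 397125074750 - 301384802048 - 250438925115 + 156919475295 + 118159068427 - 60356673280 - 40853235313 + 16670689208 + 10015581680 - 3163127352 - 1653668665 + 384276336 + 169229875 - 26543660 - 9289091 + 831820 + 204226 - 6842 - 792 + 1
= 476715857290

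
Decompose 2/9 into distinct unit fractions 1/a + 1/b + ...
1/5 + 1/45

Greedy algorithm:
2/9: ceiling(9/2) = 5, use 1/5
1/45: ceiling(45/1) = 45, use 1/45
Result: 2/9 = 1/5 + 1/45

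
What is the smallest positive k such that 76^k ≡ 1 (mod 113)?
112

113 is prime, so ord(76) divides φ(113) = 112.
Divisors of 112: 1, 2, 4, 7, 8, 14, 16, 28, 56, 112.
Repeated squaring: 76^1 ≡ 76, 76^2 ≡ 13, 76^4 ≡ 56, 76^8 ≡ 85, 76^16 ≡ 106, 76^32 ≡ 49, 76^64 ≡ 28 (mod 113).
Test 76^d mod 113 for each divisor d in increasing order:
76^1 ≡ 76
76^2 ≡ 13
76^4 ≡ 56
76^7 = 76^4·76^2·76^1 ≡ 71
76^8 ≡ 85
76^14 = 76^8·76^4·76^2 ≡ 69
76^16 ≡ 106
76^28 = 76^16·76^8·76^4 ≡ 15
76^56 = 76^32·76^16·76^8 ≡ 112
76^112 = 76^64·76^32·76^16 ≡ 1  ← first divisor giving 1
The order is 112.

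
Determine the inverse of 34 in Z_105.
34

gcd(34, 105) = 1, so the inverse exists.
Extended Euclidean algorithm on (105, 34):
105 = 3 × 34 + 3  ⟹  3 = (1)·105 + (-3)·34
34 = 11 × 3 + 1  ⟹  1 = (-11)·105 + (34)·34
So (34)·34 ≡ 1 (mod 105), i.e. 34^(-1) ≡ 34 (mod 105).
Check: 34 × 34 = 1156 ≡ 1 (mod 105)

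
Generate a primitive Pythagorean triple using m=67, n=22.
(4005, 2948, 4973)

Euclid's formula: a = m² - n², b = 2mn, c = m² + n²
m = 67, n = 22
a = 67² - 22² = 4489 - 484 = 4005
b = 2 × 67 × 22 = 2948
c = 67² + 22² = 4489 + 484 = 4973
Verification: 4005² + 2948² = 16040025 + 8690704 = 24730729 = 4973² ✓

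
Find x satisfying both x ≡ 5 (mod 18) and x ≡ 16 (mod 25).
41

Using Chinese Remainder Theorem:
M = 18 × 25 = 450
M1 = 25, M2 = 18
y1 = 25^(-1) mod 18 = 13
y2 = 18^(-1) mod 25 = 7
x = (5×25×13 + 16×18×7) mod 450 = 41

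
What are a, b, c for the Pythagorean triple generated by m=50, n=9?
(2419, 900, 2581)

Euclid's formula: a = m² - n², b = 2mn, c = m² + n²
m = 50, n = 9
a = 50² - 9² = 2500 - 81 = 2419
b = 2 × 50 × 9 = 900
c = 50² + 9² = 2500 + 81 = 2581
Verification: 2419² + 900² = 5851561 + 810000 = 6661561 = 2581² ✓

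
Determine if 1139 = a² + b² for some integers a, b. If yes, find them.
Not possible

Factorization: 1139 = 17 × 67
By Fermat: n is sum of two squares iff every prime p ≡ 3 (mod 4) appears to even power.
Prime(s) ≡ 3 (mod 4) with odd exponent: [(67, 1)]
Therefore 1139 cannot be expressed as a² + b².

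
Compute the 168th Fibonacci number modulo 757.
416

Matrix identity: Q^n = [[F_(n+1), F_n], [F_n, F_(n-1)]] with Q = [[1,1],[1,0]].
n = 168 = 10101000₂. Square-and-multiply, entries mod 757:
Q^1 = [[1,1],[1,0]]
Q^2 = (Q^1)² = [[2,1],[1,1]]
Q^5 = (Q^2)²·Q = [[8,5],[5,3]]
Q^10 = (Q^5)² = [[89,55],[55,34]]
Q^21 = (Q^10)²·Q = [[300,348],[348,709]]
Q^42 = (Q^21)² = [[658,641],[641,17]]
Q^84 = (Q^42)² = [[547,428],[428,119]]
Q^168 = (Q^84)² = [[184,416],[416,525]]
F_168 mod 757 = Q^168[0][1] = 416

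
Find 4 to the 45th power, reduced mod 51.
4

Repeated squaring. Binary of 45 = 101101.
4^1 ≡ 4 (mod 51); 4^2 ≡ 16 (mod 51); 4^4 ≡ 1 (mod 51); 4^8 ≡ 1 (mod 51); 4^16 ≡ 1 (mod 51); 4^32 ≡ 1 (mod 51)
4^45 = 4^1 × 4^4 × 4^8 × 4^32 ≡ 4 (mod 51)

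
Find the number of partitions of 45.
89134

p(n) counts ways to write n as a sum of positive integers (order ignored).
Euler's pentagonal recurrence: p(k) = p(k-1) + p(k-2) - p(k-5) - p(k-7) + p(k-12) + p(k-15) - ... (offsets j(3j∓1)/2, signs ++--, p(0)=1, p(<0)=0).
DP table for k = 0..44: p(0)=1, p(1)=1, p(2)=2, p(3)=3, p(4)=5, p(5)=7, p(6)=11, p(7)=15, p(8)=22, p(9)=30, p(10)=42, p(11)=56, p(12)=77, p(13)=101, p(14)=135, p(15)=176, p(16)=231, p(17)=297, p(18)=385, p(19)=490, p(20)=627, p(21)=792, p(22)=1002, p(23)=1255, p(24)=1575, p(25)=1958, p(26)=2436, p(27)=3010, p(28)=3718, p(29)=4565, p(30)=5604, p(31)=6842, p(32)=8349, p(33)=10143, p(34)=12310, p(35)=14883, p(36)=17977, p(37)=21637, p(38)=26015, p(39)=31185, p(40)=37338, p(41)=44583, p(42)=53174, p(43)=63261, p(44)=75175.
Final step: p(45) = p(44) + p(43) - p(40) - p(38) + p(33) + p(30) - p(23) - p(19) + p(10) + p(5)
= 75175 + 63261 - 37338 - 26015 + 10143 + 5604 - 1255 - 490 + 42 + 7
= 89134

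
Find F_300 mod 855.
315

Matrix identity: Q^n = [[F_(n+1), F_n], [F_n, F_(n-1)]] with Q = [[1,1],[1,0]].
n = 300 = 100101100₂. Square-and-multiply, entries mod 855:
Q^1 = [[1,1],[1,0]]
Q^2 = (Q^1)² = [[2,1],[1,1]]
Q^4 = (Q^2)² = [[5,3],[3,2]]
Q^9 = (Q^4)²·Q = [[55,34],[34,21]]
Q^18 = (Q^9)² = [[761,19],[19,742]]
Q^37 = (Q^18)²·Q = [[134,647],[647,342]]
Q^75 = (Q^37)²·Q = [[687,515],[515,172]]
Q^150 = (Q^75)² = [[184,350],[350,689]]
Q^300 = (Q^150)² = [[746,315],[315,431]]
F_300 mod 855 = Q^300[0][1] = 315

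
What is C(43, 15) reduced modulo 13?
5

Using Lucas' theorem:
Write n=43 and k=15 in base 13:
n in base 13: [3, 4]
k in base 13: [1, 2]
C(43,15) mod 13 = ∏ C(n_i, k_i) mod 13
Digit binomials (mod 13): C(3,1) = 3; C(4,2) = 6
Product: 3 × 6 = 18 ≡ 5 (mod 13)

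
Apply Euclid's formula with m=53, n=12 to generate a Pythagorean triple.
(2665, 1272, 2953)

Euclid's formula: a = m² - n², b = 2mn, c = m² + n²
m = 53, n = 12
a = 53² - 12² = 2809 - 144 = 2665
b = 2 × 53 × 12 = 1272
c = 53² + 12² = 2809 + 144 = 2953
Verification: 2665² + 1272² = 7102225 + 1617984 = 8720209 = 2953² ✓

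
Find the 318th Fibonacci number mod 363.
98

Matrix identity: Q^n = [[F_(n+1), F_n], [F_n, F_(n-1)]] with Q = [[1,1],[1,0]].
n = 318 = 100111110₂. Square-and-multiply, entries mod 363:
Q^1 = [[1,1],[1,0]]
Q^2 = (Q^1)² = [[2,1],[1,1]]
Q^4 = (Q^2)² = [[5,3],[3,2]]
Q^9 = (Q^4)²·Q = [[55,34],[34,21]]
Q^19 = (Q^9)²·Q = [[231,188],[188,43]]
Q^39 = (Q^19)²·Q = [[99,133],[133,329]]
Q^79 = (Q^39)²·Q = [[198,265],[265,296]]
Q^159 = (Q^79)²·Q = [[33,166],[166,230]]
Q^318 = (Q^159)² = [[331,98],[98,233]]
F_318 mod 363 = Q^318[0][1] = 98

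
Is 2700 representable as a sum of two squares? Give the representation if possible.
Not possible

Factorization: 2700 = 2^2 × 3^3 × 5^2
By Fermat: n is sum of two squares iff every prime p ≡ 3 (mod 4) appears to even power.
Prime(s) ≡ 3 (mod 4) with odd exponent: [(3, 3)]
Therefore 2700 cannot be expressed as a² + b².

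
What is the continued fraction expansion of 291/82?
[3; 1, 1, 4, 1, 1, 1, 2]

Euclidean algorithm steps:
291 = 3 × 82 + 45
82 = 1 × 45 + 37
45 = 1 × 37 + 8
37 = 4 × 8 + 5
8 = 1 × 5 + 3
5 = 1 × 3 + 2
3 = 1 × 2 + 1
2 = 2 × 1 + 0
Continued fraction: [3; 1, 1, 4, 1, 1, 1, 2]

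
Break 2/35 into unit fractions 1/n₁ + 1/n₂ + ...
1/18 + 1/630

Greedy algorithm:
2/35: ceiling(35/2) = 18, use 1/18
1/630: ceiling(630/1) = 630, use 1/630
Result: 2/35 = 1/18 + 1/630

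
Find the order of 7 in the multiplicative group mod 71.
70

71 is prime, so ord(7) divides φ(71) = 70.
Divisors of 70: 1, 2, 5, 7, 10, 14, 35, 70.
Repeated squaring: 7^1 ≡ 7, 7^2 ≡ 49, 7^4 ≡ 58, 7^8 ≡ 27, 7^16 ≡ 19, 7^32 ≡ 6, 7^64 ≡ 36 (mod 71).
Test 7^d mod 71 for each divisor d in increasing order:
7^1 ≡ 7
7^2 ≡ 49
7^5 = 7^4·7^1 ≡ 51
7^7 = 7^4·7^2·7^1 ≡ 14
7^10 = 7^8·7^2 ≡ 45
7^14 = 7^8·7^4·7^2 ≡ 54
7^35 = 7^32·7^2·7^1 ≡ 70
7^70 = 7^64·7^4·7^2 ≡ 1  ← first divisor giving 1
The order is 70.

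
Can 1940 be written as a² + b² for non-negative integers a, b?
2² + 44² (a=2, b=44)

Factorization: 1940 = 2^2 × 5 × 97
By Fermat: n is sum of two squares iff every prime p ≡ 3 (mod 4) appears to even power.
All primes ≡ 3 (mod 4) appear to even power.
Search a = 0, 1, 2, … for 1940 - a² a perfect square: first hit at a = 2: 1940 - 4 = 1936 = 44².
1940 = 2² + 44² = 4 + 1936 ✓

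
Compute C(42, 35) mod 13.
0

Using Lucas' theorem:
Write n=42 and k=35 in base 13:
n in base 13: [3, 3]
k in base 13: [2, 9]
C(42,35) mod 13 = ∏ C(n_i, k_i) mod 13
Digit binomials (mod 13): C(3,2) = 3; C(3,9) = 0 (k_i > n_i)
Product: 3 × 0 = 0 ≡ 0 (mod 13)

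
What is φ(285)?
144

285 = 3 × 5 × 19
φ(n) = n × ∏(1 - 1/p) for each prime p dividing n
φ(285) = 285 × (1 - 1/3) × (1 - 1/5) × (1 - 1/19) = 144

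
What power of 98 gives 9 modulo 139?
50

Baby-step giant-step with step n = ⌈√139⌉ = 12.
Baby steps 98^j mod 139 (j:value) for j=0..11: 0:1, 1:98, 2:13, 3:23, 4:30, 5:21, 6:112, 7:134, 8:66, 9:74, 10:24, 11:128.
Giant-step multiplier: 98^(-12) ≡ 98^(138-12) = 98^126 ≡ 45 (mod 139).
Giant steps γ_i = 9·45^i mod 139: γ_0=9, γ_1=127, γ_2=16, γ_3=25, γ_4=13 (in table at j=2).
x = i·n + j = 4·12 + 2 = 50.
Check: 98^50 ≡ 9 (mod 139).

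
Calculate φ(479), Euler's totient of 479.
478

479 = 479
φ(n) = n × ∏(1 - 1/p) for each prime p dividing n
φ(479) = 479 × (1 - 1/479) = 478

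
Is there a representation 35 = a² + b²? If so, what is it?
Not possible

Factorization: 35 = 5 × 7
By Fermat: n is sum of two squares iff every prime p ≡ 3 (mod 4) appears to even power.
Prime(s) ≡ 3 (mod 4) with odd exponent: [(7, 1)]
Therefore 35 cannot be expressed as a² + b².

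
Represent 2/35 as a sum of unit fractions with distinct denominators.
1/18 + 1/630

Greedy algorithm:
2/35: ceiling(35/2) = 18, use 1/18
1/630: ceiling(630/1) = 630, use 1/630
Result: 2/35 = 1/18 + 1/630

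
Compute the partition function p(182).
819876908323

p(n) counts ways to write n as a sum of positive integers (order ignored).
Euler's pentagonal recurrence: p(k) = p(k-1) + p(k-2) - p(k-5) - p(k-7) + p(k-12) + p(k-15) - ... (offsets j(3j∓1)/2, signs ++--, p(0)=1, p(<0)=0).
DP table for k = 0..181: p(0)=1, p(1)=1, p(2)=2, p(3)=3, p(4)=5, p(5)=7, p(6)=11, p(7)=15, p(8)=22, p(9)=30, p(10)=42, p(11)=56, p(12)=77, p(13)=101, p(14)=135, p(15)=176, p(16)=231, p(17)=297, p(18)=385, p(19)=490, p(20)=627, p(21)=792, p(22)=1002, p(23)=1255, p(24)=1575, p(25)=1958, p(26)=2436, p(27)=3010, p(28)=3718, p(29)=4565, p(30)=5604, p(31)=6842, p(32)=8349, p(33)=10143, p(34)=12310, p(35)=14883, p(36)=17977, p(37)=21637, p(38)=26015, p(39)=31185, p(40)=37338, p(41)=44583, p(42)=53174, p(43)=63261, p(44)=75175, p(45)=89134, p(46)=105558, p(47)=124754, p(48)=147273, p(49)=173525, p(50)=204226, p(51)=239943, p(52)=281589, p(53)=329931, p(54)=386155, p(55)=451276, p(56)=526823, p(57)=614154, p(58)=715220, p(59)=831820, p(60)=966467, p(61)=1121505, p(62)=1300156, p(63)=1505499, p(64)=1741630, p(65)=2012558, p(66)=2323520, p(67)=2679689, p(68)=3087735, p(69)=3554345, p(70)=4087968, p(71)=4697205, p(72)=5392783, p(73)=6185689, p(74)=7089500, p(75)=8118264, p(76)=9289091, p(77)=10619863, p(78)=12132164, p(79)=13848650, p(80)=15796476, p(81)=18004327, p(82)=20506255, p(83)=23338469, p(84)=26543660, p(85)=30167357, p(86)=34262962, p(87)=38887673, p(88)=44108109, p(89)=49995925, p(90)=56634173, p(91)=64112359, p(92)=72533807, p(93)=82010177, p(94)=92669720, p(95)=104651419, p(96)=118114304, p(97)=133230930, p(98)=150198136, p(99)=169229875, p(100)=190569292, p(101)=214481126, p(102)=241265379, p(103)=271248950, p(104)=304801365, p(105)=342325709, p(106)=384276336, p(107)=431149389, p(108)=483502844, p(109)=541946240, p(110)=607163746, p(111)=679903203, p(112)=761002156, p(113)=851376628, p(114)=952050665, p(115)=1064144451, p(116)=1188908248, p(117)=1327710076, p(118)=1482074143, p(119)=1653668665, p(120)=1844349560, p(121)=2056148051, p(122)=2291320912, p(123)=2552338241, p(124)=2841940500, p(125)=3163127352, p(126)=3519222692, p(127)=3913864295, p(128)=4351078600, p(129)=4835271870, p(130)=5371315400, p(131)=5964539504, p(132)=6620830889, p(133)=7346629512, p(134)=8149040695, p(135)=9035836076, p(136)=10015581680, p(137)=11097645016, p(138)=12292341831, p(139)=13610949895, p(140)=15065878135, p(141)=16670689208, p(142)=18440293320, p(143)=20390982757, p(144)=22540654445, p(145)=24908858009, p(146)=27517052599, p(147)=30388671978, p(148)=33549419497, p(149)=37027355200, p(150)=40853235313, p(151)=45060624582, p(152)=49686288421, p(153)=54770336324, p(154)=60356673280, p(155)=66493182097, p(156)=73232243759, p(157)=80630964769, p(158)=88751778802, p(159)=97662728555, p(160)=107438159466, p(161)=118159068427, p(162)=129913904637, p(163)=142798995930, p(164)=156919475295, p(165)=172389800255, p(166)=189334822579, p(167)=207890420102, p(168)=228204732751, p(169)=250438925115, p(170)=274768617130, p(171)=301384802048, p(172)=330495499613, p(173)=362326859895, p(174)=397125074750, p(175)=435157697830, p(176)=476715857290, p(177)=522115831195, p(178)=571701605655, p(179)=625846753120, p(180)=684957390936, p(181)=749474411781.
Final step: p(182) = p(181) + p(180) - p(177) - p(175) + p(170) + p(167) - p(160) - p(156) + p(147) + p(142) - p(131) - p(125) + p(112) + p(105) - p(90) - p(82) + p(65) + p(56) - p(37) - p(27) + p(6)
= 749474411781 + 684957390936 - 522115831195 - 435157697830 + 274768617130 + 207890420102 - 107438159466 - 73232243759 + 30388671978 + 18440293320 - 5964539504 - 3163127352 + 761002156 + 342325709 - 56634173 - 20506255 + 2012558 + 526823 - 21637 - 3010 + 11
= 819876908323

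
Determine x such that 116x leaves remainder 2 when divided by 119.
x ≡ 39 (mod 119)

gcd(116, 119) = 1, which divides 2, so solutions exist.
Find 116^(-1) mod 119 by the extended Euclidean algorithm:
119 = 1 × 116 + 3  ⟹  3 = (1)·119 + (-1)·116
116 = 38 × 3 + 2  ⟹  2 = (-38)·119 + (39)·116
3 = 1 × 2 + 1  ⟹  1 = (39)·119 + (-40)·116
So (-40)·116 ≡ 1 (mod 119), i.e. 116^(-1) ≡ -40 ≡ 79 (mod 119).
x ≡ 79 × 2 = 158 ≡ 39 (mod 119).
Check: 116 × 39 = 4524 ≡ 2 (mod 119).
Unique solution: x ≡ 39 (mod 119)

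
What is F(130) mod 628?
43

Matrix identity: Q^n = [[F_(n+1), F_n], [F_n, F_(n-1)]] with Q = [[1,1],[1,0]].
n = 130 = 10000010₂. Square-and-multiply, entries mod 628:
Q^1 = [[1,1],[1,0]]
Q^2 = (Q^1)² = [[2,1],[1,1]]
Q^4 = (Q^2)² = [[5,3],[3,2]]
Q^8 = (Q^4)² = [[34,21],[21,13]]
Q^16 = (Q^8)² = [[341,359],[359,610]]
Q^32 = (Q^16)² = [[242,405],[405,465]]
Q^65 = (Q^32)²·Q = [[244,277],[277,595]]
Q^130 = (Q^65)² = [[617,43],[43,574]]
F_130 mod 628 = Q^130[0][1] = 43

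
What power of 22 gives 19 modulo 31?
2

Baby-step giant-step with step n = ⌈√31⌉ = 6.
Baby steps 22^j mod 31 (j:value) for j=0..5: 0:1, 1:22, 2:19, 3:15, 4:20, 5:6.
h = 19 is already in the table at j=2, so x = 2.
Check: 22^2 ≡ 19 (mod 31).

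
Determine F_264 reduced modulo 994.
504

Matrix identity: Q^n = [[F_(n+1), F_n], [F_n, F_(n-1)]] with Q = [[1,1],[1,0]].
n = 264 = 100001000₂. Square-and-multiply, entries mod 994:
Q^1 = [[1,1],[1,0]]
Q^2 = (Q^1)² = [[2,1],[1,1]]
Q^4 = (Q^2)² = [[5,3],[3,2]]
Q^8 = (Q^4)² = [[34,21],[21,13]]
Q^16 = (Q^8)² = [[603,987],[987,610]]
Q^33 = (Q^16)²·Q = [[309,848],[848,455]]
Q^66 = (Q^33)² = [[499,778],[778,715]]
Q^132 = (Q^66)² = [[439,192],[192,247]]
Q^264 = (Q^132)² = [[965,504],[504,461]]
F_264 mod 994 = Q^264[0][1] = 504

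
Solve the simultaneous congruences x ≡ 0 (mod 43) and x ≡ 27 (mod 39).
1548

Using Chinese Remainder Theorem:
M = 43 × 39 = 1677
M1 = 39, M2 = 43
y1 = 39^(-1) mod 43 = 32
y2 = 43^(-1) mod 39 = 10
x = (0×39×32 + 27×43×10) mod 1677 = 1548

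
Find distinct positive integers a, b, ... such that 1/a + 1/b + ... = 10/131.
1/14 + 1/204 + 1/187068

Greedy algorithm:
10/131: ceiling(131/10) = 14, use 1/14
9/1834: ceiling(1834/9) = 204, use 1/204
1/187068: ceiling(187068/1) = 187068, use 1/187068
Result: 10/131 = 1/14 + 1/204 + 1/187068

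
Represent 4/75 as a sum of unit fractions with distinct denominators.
1/19 + 1/1425

Greedy algorithm:
4/75: ceiling(75/4) = 19, use 1/19
1/1425: ceiling(1425/1) = 1425, use 1/1425
Result: 4/75 = 1/19 + 1/1425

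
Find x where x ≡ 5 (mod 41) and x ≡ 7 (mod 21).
784

Using Chinese Remainder Theorem:
M = 41 × 21 = 861
M1 = 21, M2 = 41
y1 = 21^(-1) mod 41 = 2
y2 = 41^(-1) mod 21 = 20
x = (5×21×2 + 7×41×20) mod 861 = 784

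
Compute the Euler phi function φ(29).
28

29 = 29
φ(n) = n × ∏(1 - 1/p) for each prime p dividing n
φ(29) = 29 × (1 - 1/29) = 28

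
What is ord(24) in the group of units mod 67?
11

67 is prime, so ord(24) divides φ(67) = 66.
Divisors of 66: 1, 2, 3, 6, 11, 22, 33, 66.
Repeated squaring: 24^1 ≡ 24, 24^2 ≡ 40, 24^4 ≡ 59, 24^8 ≡ 64, 24^16 ≡ 9, 24^32 ≡ 14, 24^64 ≡ 62 (mod 67).
Test 24^d mod 67 for each divisor d in increasing order:
24^1 ≡ 24
24^2 ≡ 40
24^3 = 24^2·24^1 ≡ 22
24^6 = 24^4·24^2 ≡ 15
24^11 = 24^8·24^2·24^1 ≡ 1  ← first divisor giving 1
The order is 11.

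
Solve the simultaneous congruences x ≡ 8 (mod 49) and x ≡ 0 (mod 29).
841

Using Chinese Remainder Theorem:
M = 49 × 29 = 1421
M1 = 29, M2 = 49
y1 = 29^(-1) mod 49 = 22
y2 = 49^(-1) mod 29 = 16
x = (8×29×22 + 0×49×16) mod 1421 = 841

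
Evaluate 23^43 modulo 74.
51

Repeated squaring. Binary of 43 = 101011.
23^1 ≡ 23 (mod 74); 23^2 ≡ 11 (mod 74); 23^4 ≡ 47 (mod 74); 23^8 ≡ 63 (mod 74); 23^16 ≡ 47 (mod 74); 23^32 ≡ 63 (mod 74)
23^43 = 23^1 × 23^2 × 23^8 × 23^32 ≡ 51 (mod 74)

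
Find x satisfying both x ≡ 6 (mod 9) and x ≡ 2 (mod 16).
114

Using Chinese Remainder Theorem:
M = 9 × 16 = 144
M1 = 16, M2 = 9
y1 = 16^(-1) mod 9 = 4
y2 = 9^(-1) mod 16 = 9
x = (6×16×4 + 2×9×9) mod 144 = 114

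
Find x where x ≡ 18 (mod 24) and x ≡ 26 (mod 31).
522

Using Chinese Remainder Theorem:
M = 24 × 31 = 744
M1 = 31, M2 = 24
y1 = 31^(-1) mod 24 = 7
y2 = 24^(-1) mod 31 = 22
x = (18×31×7 + 26×24×22) mod 744 = 522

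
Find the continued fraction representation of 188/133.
[1; 2, 2, 2, 1, 1, 4]

Euclidean algorithm steps:
188 = 1 × 133 + 55
133 = 2 × 55 + 23
55 = 2 × 23 + 9
23 = 2 × 9 + 5
9 = 1 × 5 + 4
5 = 1 × 4 + 1
4 = 4 × 1 + 0
Continued fraction: [1; 2, 2, 2, 1, 1, 4]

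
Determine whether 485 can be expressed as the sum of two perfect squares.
1² + 22² (a=1, b=22)

Factorization: 485 = 5 × 97
By Fermat: n is sum of two squares iff every prime p ≡ 3 (mod 4) appears to even power.
All primes ≡ 3 (mod 4) appear to even power.
Search a = 0, 1, 2, … for 485 - a² a perfect square: first hit at a = 1: 485 - 1 = 484 = 22².
485 = 1² + 22² = 1 + 484 ✓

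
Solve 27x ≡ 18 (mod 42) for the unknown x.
x ≡ 10 (mod 14)

gcd(27, 42) = 3, which divides 18, so solutions exist.
Divide through by 3: 9x ≡ 6 (mod 14).
Find 9^(-1) mod 14 by the extended Euclidean algorithm:
14 = 1 × 9 + 5  ⟹  5 = (1)·14 + (-1)·9
9 = 1 × 5 + 4  ⟹  4 = (-1)·14 + (2)·9
5 = 1 × 4 + 1  ⟹  1 = (2)·14 + (-3)·9
So (-3)·9 ≡ 1 (mod 14), i.e. 9^(-1) ≡ -3 ≡ 11 (mod 14).
x ≡ 11 × 6 = 66 ≡ 10 (mod 14).
Check: 27 × 10 = 270 ≡ 18 (mod 42).
x ≡ 10 (mod 14), giving 3 solutions mod 42.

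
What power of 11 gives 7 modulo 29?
24

Baby-step giant-step with step n = ⌈√29⌉ = 6.
Baby steps 11^j mod 29 (j:value) for j=0..5: 0:1, 1:11, 2:5, 3:26, 4:25, 5:14.
Giant-step multiplier: 11^(-6) ≡ 11^(28-6) = 11^22 ≡ 13 (mod 29).
Giant steps γ_i = 7·13^i mod 29: γ_0=7, γ_1=4, γ_2=23, γ_3=9, γ_4=1 (in table at j=0).
x = i·n + j = 4·6 + 0 = 24.
Check: 11^24 ≡ 7 (mod 29).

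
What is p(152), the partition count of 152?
49686288421

p(n) counts ways to write n as a sum of positive integers (order ignored).
Euler's pentagonal recurrence: p(k) = p(k-1) + p(k-2) - p(k-5) - p(k-7) + p(k-12) + p(k-15) - ... (offsets j(3j∓1)/2, signs ++--, p(0)=1, p(<0)=0).
DP table for k = 0..151: p(0)=1, p(1)=1, p(2)=2, p(3)=3, p(4)=5, p(5)=7, p(6)=11, p(7)=15, p(8)=22, p(9)=30, p(10)=42, p(11)=56, p(12)=77, p(13)=101, p(14)=135, p(15)=176, p(16)=231, p(17)=297, p(18)=385, p(19)=490, p(20)=627, p(21)=792, p(22)=1002, p(23)=1255, p(24)=1575, p(25)=1958, p(26)=2436, p(27)=3010, p(28)=3718, p(29)=4565, p(30)=5604, p(31)=6842, p(32)=8349, p(33)=10143, p(34)=12310, p(35)=14883, p(36)=17977, p(37)=21637, p(38)=26015, p(39)=31185, p(40)=37338, p(41)=44583, p(42)=53174, p(43)=63261, p(44)=75175, p(45)=89134, p(46)=105558, p(47)=124754, p(48)=147273, p(49)=173525, p(50)=204226, p(51)=239943, p(52)=281589, p(53)=329931, p(54)=386155, p(55)=451276, p(56)=526823, p(57)=614154, p(58)=715220, p(59)=831820, p(60)=966467, p(61)=1121505, p(62)=1300156, p(63)=1505499, p(64)=1741630, p(65)=2012558, p(66)=2323520, p(67)=2679689, p(68)=3087735, p(69)=3554345, p(70)=4087968, p(71)=4697205, p(72)=5392783, p(73)=6185689, p(74)=7089500, p(75)=8118264, p(76)=9289091, p(77)=10619863, p(78)=12132164, p(79)=13848650, p(80)=15796476, p(81)=18004327, p(82)=20506255, p(83)=23338469, p(84)=26543660, p(85)=30167357, p(86)=34262962, p(87)=38887673, p(88)=44108109, p(89)=49995925, p(90)=56634173, p(91)=64112359, p(92)=72533807, p(93)=82010177, p(94)=92669720, p(95)=104651419, p(96)=118114304, p(97)=133230930, p(98)=150198136, p(99)=169229875, p(100)=190569292, p(101)=214481126, p(102)=241265379, p(103)=271248950, p(104)=304801365, p(105)=342325709, p(106)=384276336, p(107)=431149389, p(108)=483502844, p(109)=541946240, p(110)=607163746, p(111)=679903203, p(112)=761002156, p(113)=851376628, p(114)=952050665, p(115)=1064144451, p(116)=1188908248, p(117)=1327710076, p(118)=1482074143, p(119)=1653668665, p(120)=1844349560, p(121)=2056148051, p(122)=2291320912, p(123)=2552338241, p(124)=2841940500, p(125)=3163127352, p(126)=3519222692, p(127)=3913864295, p(128)=4351078600, p(129)=4835271870, p(130)=5371315400, p(131)=5964539504, p(132)=6620830889, p(133)=7346629512, p(134)=8149040695, p(135)=9035836076, p(136)=10015581680, p(137)=11097645016, p(138)=12292341831, p(139)=13610949895, p(140)=15065878135, p(141)=16670689208, p(142)=18440293320, p(143)=20390982757, p(144)=22540654445, p(145)=24908858009, p(146)=27517052599, p(147)=30388671978, p(148)=33549419497, p(149)=37027355200, p(150)=40853235313, p(151)=45060624582.
Final step: p(152) = p(151) + p(150) - p(147) - p(145) + p(140) + p(137) - p(130) - p(126) + p(117) + p(112) - p(101) - p(95) + p(82) + p(75) - p(60) - p(52) + p(35) + p(26) - p(7)
= 45060624582 + 40853235313 - 30388671978 - 24908858009 + 15065878135 + 11097645016 - 5371315400 - 3519222692 + 1327710076 + 761002156 - 214481126 - 104651419 + 20506255 + 8118264 - 966467 - 281589 + 14883 + 2436 - 15
= 49686288421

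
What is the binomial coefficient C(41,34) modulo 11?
8

Using Lucas' theorem:
Write n=41 and k=34 in base 11:
n in base 11: [3, 8]
k in base 11: [3, 1]
C(41,34) mod 11 = ∏ C(n_i, k_i) mod 11
Digit binomials (mod 11): C(3,3) = 1; C(8,1) = 8
Product: 1 × 8 = 8 ≡ 8 (mod 11)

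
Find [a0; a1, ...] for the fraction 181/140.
[1; 3, 2, 2, 2, 3]

Euclidean algorithm steps:
181 = 1 × 140 + 41
140 = 3 × 41 + 17
41 = 2 × 17 + 7
17 = 2 × 7 + 3
7 = 2 × 3 + 1
3 = 3 × 1 + 0
Continued fraction: [1; 3, 2, 2, 2, 3]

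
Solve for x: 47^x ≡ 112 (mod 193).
48

Baby-step giant-step with step n = ⌈√193⌉ = 14.
Baby steps 47^j mod 193 (j:value) for j=0..13: 0:1, 1:47, 2:86, 3:182, 4:62, 5:19, 6:121, 7:90, 8:177, 9:20, 10:168, 11:176, 12:166, 13:82.
Giant-step multiplier: 47^(-14) ≡ 47^(192-14) = 47^178 ≡ 32 (mod 193).
Giant steps γ_i = 112·32^i mod 193: γ_0=112, γ_1=110, γ_2=46, γ_3=121 (in table at j=6).
x = i·n + j = 3·14 + 6 = 48.
Check: 47^48 ≡ 112 (mod 193).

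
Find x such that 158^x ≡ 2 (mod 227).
89

Baby-step giant-step with step n = ⌈√227⌉ = 16.
Baby steps 158^j mod 227 (j:value) for j=0..15: 0:1, 1:158, 2:221, 3:187, 4:36, 5:13, 6:11, 7:149, 8:161, 9:14, 10:169, 11:143, 12:121, 13:50, 14:182, 15:154.
Giant-step multiplier: 158^(-16) ≡ 158^(226-16) = 158^210 ≡ 132 (mod 227).
Giant steps γ_i = 2·132^i mod 227: γ_0=2, γ_1=37, γ_2=117, γ_3=8, γ_4=148, γ_5=14 (in table at j=9).
x = i·n + j = 5·16 + 9 = 89.
Check: 158^89 ≡ 2 (mod 227).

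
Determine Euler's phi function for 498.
164

498 = 2 × 3 × 83
φ(n) = n × ∏(1 - 1/p) for each prime p dividing n
φ(498) = 498 × (1 - 1/2) × (1 - 1/3) × (1 - 1/83) = 164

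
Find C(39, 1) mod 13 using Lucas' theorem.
0

Using Lucas' theorem:
Write n=39 and k=1 in base 13:
n in base 13: [3, 0]
k in base 13: [0, 1]
C(39,1) mod 13 = ∏ C(n_i, k_i) mod 13
Digit binomials (mod 13): C(3,0) = 1; C(0,1) = 0 (k_i > n_i)
Product: 1 × 0 = 0 ≡ 0 (mod 13)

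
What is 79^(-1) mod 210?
109

gcd(79, 210) = 1, so the inverse exists.
Extended Euclidean algorithm on (210, 79):
210 = 2 × 79 + 52  ⟹  52 = (1)·210 + (-2)·79
79 = 1 × 52 + 27  ⟹  27 = (-1)·210 + (3)·79
52 = 1 × 27 + 25  ⟹  25 = (2)·210 + (-5)·79
27 = 1 × 25 + 2  ⟹  2 = (-3)·210 + (8)·79
25 = 12 × 2 + 1  ⟹  1 = (38)·210 + (-101)·79
So (-101)·79 ≡ 1 (mod 210), i.e. 79^(-1) ≡ -101 ≡ 109 (mod 210).
Check: 79 × 109 = 8611 ≡ 1 (mod 210)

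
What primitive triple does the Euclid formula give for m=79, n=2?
(6237, 316, 6245)

Euclid's formula: a = m² - n², b = 2mn, c = m² + n²
m = 79, n = 2
a = 79² - 2² = 6241 - 4 = 6237
b = 2 × 79 × 2 = 316
c = 79² + 2² = 6241 + 4 = 6245
Verification: 6237² + 316² = 38900169 + 99856 = 39000025 = 6245² ✓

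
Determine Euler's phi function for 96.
32

96 = 2^5 × 3
φ(n) = n × ∏(1 - 1/p) for each prime p dividing n
φ(96) = 96 × (1 - 1/2) × (1 - 1/3) = 32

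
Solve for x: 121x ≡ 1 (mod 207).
142

gcd(121, 207) = 1, so the inverse exists.
Extended Euclidean algorithm on (207, 121):
207 = 1 × 121 + 86  ⟹  86 = (1)·207 + (-1)·121
121 = 1 × 86 + 35  ⟹  35 = (-1)·207 + (2)·121
86 = 2 × 35 + 16  ⟹  16 = (3)·207 + (-5)·121
35 = 2 × 16 + 3  ⟹  3 = (-7)·207 + (12)·121
16 = 5 × 3 + 1  ⟹  1 = (38)·207 + (-65)·121
So (-65)·121 ≡ 1 (mod 207), i.e. 121^(-1) ≡ -65 ≡ 142 (mod 207).
Check: 121 × 142 = 17182 ≡ 1 (mod 207)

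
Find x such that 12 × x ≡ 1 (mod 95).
8

gcd(12, 95) = 1, so the inverse exists.
Extended Euclidean algorithm on (95, 12):
95 = 7 × 12 + 11  ⟹  11 = (1)·95 + (-7)·12
12 = 1 × 11 + 1  ⟹  1 = (-1)·95 + (8)·12
So (8)·12 ≡ 1 (mod 95), i.e. 12^(-1) ≡ 8 (mod 95).
Check: 12 × 8 = 96 ≡ 1 (mod 95)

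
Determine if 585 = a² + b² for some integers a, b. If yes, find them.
3² + 24² (a=3, b=24)

Factorization: 585 = 3^2 × 5 × 13
By Fermat: n is sum of two squares iff every prime p ≡ 3 (mod 4) appears to even power.
All primes ≡ 3 (mod 4) appear to even power.
Search a = 0, 1, 2, … for 585 - a² a perfect square: first hit at a = 3: 585 - 9 = 576 = 24².
585 = 3² + 24² = 9 + 576 ✓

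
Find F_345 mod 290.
150

Matrix identity: Q^n = [[F_(n+1), F_n], [F_n, F_(n-1)]] with Q = [[1,1],[1,0]].
n = 345 = 101011001₂. Square-and-multiply, entries mod 290:
Q^1 = [[1,1],[1,0]]
Q^2 = (Q^1)² = [[2,1],[1,1]]
Q^5 = (Q^2)²·Q = [[8,5],[5,3]]
Q^10 = (Q^5)² = [[89,55],[55,34]]
Q^21 = (Q^10)²·Q = [[21,216],[216,95]]
Q^43 = (Q^21)²·Q = [[233,117],[117,116]]
Q^86 = (Q^43)² = [[118,233],[233,175]]
Q^172 = (Q^86)² = [[63,119],[119,234]]
Q^345 = (Q^172)²·Q = [[113,150],[150,253]]
F_345 mod 290 = Q^345[0][1] = 150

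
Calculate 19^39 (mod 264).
139

Repeated squaring. Binary of 39 = 100111.
19^1 ≡ 19 (mod 264); 19^2 ≡ 97 (mod 264); 19^4 ≡ 169 (mod 264); 19^8 ≡ 49 (mod 264); 19^16 ≡ 25 (mod 264); 19^32 ≡ 97 (mod 264)
19^39 = 19^1 × 19^2 × 19^4 × 19^32 ≡ 139 (mod 264)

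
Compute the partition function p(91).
64112359

p(n) counts ways to write n as a sum of positive integers (order ignored).
Euler's pentagonal recurrence: p(k) = p(k-1) + p(k-2) - p(k-5) - p(k-7) + p(k-12) + p(k-15) - ... (offsets j(3j∓1)/2, signs ++--, p(0)=1, p(<0)=0).
DP table for k = 0..90: p(0)=1, p(1)=1, p(2)=2, p(3)=3, p(4)=5, p(5)=7, p(6)=11, p(7)=15, p(8)=22, p(9)=30, p(10)=42, p(11)=56, p(12)=77, p(13)=101, p(14)=135, p(15)=176, p(16)=231, p(17)=297, p(18)=385, p(19)=490, p(20)=627, p(21)=792, p(22)=1002, p(23)=1255, p(24)=1575, p(25)=1958, p(26)=2436, p(27)=3010, p(28)=3718, p(29)=4565, p(30)=5604, p(31)=6842, p(32)=8349, p(33)=10143, p(34)=12310, p(35)=14883, p(36)=17977, p(37)=21637, p(38)=26015, p(39)=31185, p(40)=37338, p(41)=44583, p(42)=53174, p(43)=63261, p(44)=75175, p(45)=89134, p(46)=105558, p(47)=124754, p(48)=147273, p(49)=173525, p(50)=204226, p(51)=239943, p(52)=281589, p(53)=329931, p(54)=386155, p(55)=451276, p(56)=526823, p(57)=614154, p(58)=715220, p(59)=831820, p(60)=966467, p(61)=1121505, p(62)=1300156, p(63)=1505499, p(64)=1741630, p(65)=2012558, p(66)=2323520, p(67)=2679689, p(68)=3087735, p(69)=3554345, p(70)=4087968, p(71)=4697205, p(72)=5392783, p(73)=6185689, p(74)=7089500, p(75)=8118264, p(76)=9289091, p(77)=10619863, p(78)=12132164, p(79)=13848650, p(80)=15796476, p(81)=18004327, p(82)=20506255, p(83)=23338469, p(84)=26543660, p(85)=30167357, p(86)=34262962, p(87)=38887673, p(88)=44108109, p(89)=49995925, p(90)=56634173.
Final step: p(91) = p(90) + p(89) - p(86) - p(84) + p(79) + p(76) - p(69) - p(65) + p(56) + p(51) - p(40) - p(34) + p(21) + p(14)
= 56634173 + 49995925 - 34262962 - 26543660 + 13848650 + 9289091 - 3554345 - 2012558 + 526823 + 239943 - 37338 - 12310 + 792 + 135
= 64112359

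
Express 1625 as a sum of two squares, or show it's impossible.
5² + 40² (a=5, b=40)

Factorization: 1625 = 5^3 × 13
By Fermat: n is sum of two squares iff every prime p ≡ 3 (mod 4) appears to even power.
All primes ≡ 3 (mod 4) appear to even power.
Search a = 0, 1, 2, … for 1625 - a² a perfect square: first hit at a = 5: 1625 - 25 = 1600 = 40².
1625 = 5² + 40² = 25 + 1600 ✓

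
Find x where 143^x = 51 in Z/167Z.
29

Baby-step giant-step with step n = ⌈√167⌉ = 13.
Baby steps 143^j mod 167 (j:value) for j=0..12: 0:1, 1:143, 2:75, 3:37, 4:114, 5:103, 6:33, 7:43, 8:137, 9:52, 10:88, 11:59, 12:87.
Giant-step multiplier: 143^(-13) ≡ 143^(166-13) = 143^153 ≡ 165 (mod 167).
Giant steps γ_i = 51·165^i mod 167: γ_0=51, γ_1=65, γ_2=37 (in table at j=3).
x = i·n + j = 2·13 + 3 = 29.
Check: 143^29 ≡ 51 (mod 167).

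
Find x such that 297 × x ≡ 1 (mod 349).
302

gcd(297, 349) = 1, so the inverse exists.
Extended Euclidean algorithm on (349, 297):
349 = 1 × 297 + 52  ⟹  52 = (1)·349 + (-1)·297
297 = 5 × 52 + 37  ⟹  37 = (-5)·349 + (6)·297
52 = 1 × 37 + 15  ⟹  15 = (6)·349 + (-7)·297
37 = 2 × 15 + 7  ⟹  7 = (-17)·349 + (20)·297
15 = 2 × 7 + 1  ⟹  1 = (40)·349 + (-47)·297
So (-47)·297 ≡ 1 (mod 349), i.e. 297^(-1) ≡ -47 ≡ 302 (mod 349).
Check: 297 × 302 = 89694 ≡ 1 (mod 349)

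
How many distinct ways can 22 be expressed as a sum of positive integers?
1002

p(n) counts ways to write n as a sum of positive integers (order ignored).
Euler's pentagonal recurrence: p(k) = p(k-1) + p(k-2) - p(k-5) - p(k-7) + p(k-12) + p(k-15) - ... (offsets j(3j∓1)/2, signs ++--, p(0)=1, p(<0)=0).
DP table for k = 0..21: p(0)=1, p(1)=1, p(2)=2, p(3)=3, p(4)=5, p(5)=7, p(6)=11, p(7)=15, p(8)=22, p(9)=30, p(10)=42, p(11)=56, p(12)=77, p(13)=101, p(14)=135, p(15)=176, p(16)=231, p(17)=297, p(18)=385, p(19)=490, p(20)=627, p(21)=792.
Final step: p(22) = p(21) + p(20) - p(17) - p(15) + p(10) + p(7) - p(0)
= 792 + 627 - 297 - 176 + 42 + 15 - 1
= 1002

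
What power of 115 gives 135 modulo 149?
71

Baby-step giant-step with step n = ⌈√149⌉ = 13.
Baby steps 115^j mod 149 (j:value) for j=0..12: 0:1, 1:115, 2:113, 3:32, 4:104, 5:40, 6:130, 7:50, 8:88, 9:137, 10:110, 11:134, 12:63.
Giant-step multiplier: 115^(-13) ≡ 115^(148-13) = 115^135 ≡ 141 (mod 149).
Giant steps γ_i = 135·141^i mod 149: γ_0=135, γ_1=112, γ_2=147, γ_3=16, γ_4=21, γ_5=130 (in table at j=6).
x = i·n + j = 5·13 + 6 = 71.
Check: 115^71 ≡ 135 (mod 149).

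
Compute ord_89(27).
88

89 is prime, so ord(27) divides φ(89) = 88.
Divisors of 88: 1, 2, 4, 8, 11, 22, 44, 88.
Repeated squaring: 27^1 ≡ 27, 27^2 ≡ 17, 27^4 ≡ 22, 27^8 ≡ 39, 27^16 ≡ 8, 27^32 ≡ 64, 27^64 ≡ 2 (mod 89).
Test 27^d mod 89 for each divisor d in increasing order:
27^1 ≡ 27
27^2 ≡ 17
27^4 ≡ 22
27^8 ≡ 39
27^11 = 27^8·27^2·27^1 ≡ 12
27^22 = 27^16·27^4·27^2 ≡ 55
27^44 = 27^32·27^8·27^4 ≡ 88
27^88 = 27^64·27^16·27^8 ≡ 1  ← first divisor giving 1
The order is 88.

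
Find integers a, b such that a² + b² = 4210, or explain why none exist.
27² + 59² (a=27, b=59)

Factorization: 4210 = 2 × 5 × 421
By Fermat: n is sum of two squares iff every prime p ≡ 3 (mod 4) appears to even power.
All primes ≡ 3 (mod 4) appear to even power.
Search a = 0, 1, 2, … for 4210 - a² a perfect square: first hit at a = 27: 4210 - 729 = 3481 = 59².
4210 = 27² + 59² = 729 + 3481 ✓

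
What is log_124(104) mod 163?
108

Baby-step giant-step with step n = ⌈√163⌉ = 13.
Baby steps 124^j mod 163 (j:value) for j=0..12: 0:1, 1:124, 2:54, 3:13, 4:145, 5:50, 6:6, 7:92, 8:161, 9:78, 10:55, 11:137, 12:36.
Giant-step multiplier: 124^(-13) ≡ 124^(162-13) = 124^149 ≡ 44 (mod 163).
Giant steps γ_i = 104·44^i mod 163: γ_0=104, γ_1=12, γ_2=39, γ_3=86, γ_4=35, γ_5=73, γ_6=115, γ_7=7, γ_8=145 (in table at j=4).
x = i·n + j = 8·13 + 4 = 108.
Check: 124^108 ≡ 104 (mod 163).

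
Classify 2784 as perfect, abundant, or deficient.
abundant

Proper divisors of 2784: sum = 1 + 2 + 3 + 4 + 6 + 8 + 12 + 16 + ... + 464 + 696 + 928 + 1392 (23 divisors) = 4776
Since 4776 > 2784, 2784 is abundant.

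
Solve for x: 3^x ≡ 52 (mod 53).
26

Baby-step giant-step with step n = ⌈√53⌉ = 8.
Baby steps 3^j mod 53 (j:value) for j=0..7: 0:1, 1:3, 2:9, 3:27, 4:28, 5:31, 6:40, 7:14.
Giant-step multiplier: 3^(-8) ≡ 3^(52-8) = 3^44 ≡ 24 (mod 53).
Giant steps γ_i = 52·24^i mod 53: γ_0=52, γ_1=29, γ_2=7, γ_3=9 (in table at j=2).
x = i·n + j = 3·8 + 2 = 26.
Check: 3^26 ≡ 52 (mod 53).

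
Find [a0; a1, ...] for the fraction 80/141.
[0; 1, 1, 3, 4, 1, 3]

Euclidean algorithm steps:
80 = 0 × 141 + 80
141 = 1 × 80 + 61
80 = 1 × 61 + 19
61 = 3 × 19 + 4
19 = 4 × 4 + 3
4 = 1 × 3 + 1
3 = 3 × 1 + 0
Continued fraction: [0; 1, 1, 3, 4, 1, 3]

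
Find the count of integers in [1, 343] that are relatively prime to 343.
294

343 = 7^3
φ(n) = n × ∏(1 - 1/p) for each prime p dividing n
φ(343) = 343 × (1 - 1/7) = 294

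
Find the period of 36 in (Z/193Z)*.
48

193 is prime, so ord(36) divides φ(193) = 192.
Divisors of 192: 1, 2, 3, 4, 6, 8, 12, 16, 24, 32, 48, 64, 96, 192.
Repeated squaring: 36^1 ≡ 36, 36^2 ≡ 138, 36^4 ≡ 130, 36^8 ≡ 109, 36^16 ≡ 108, 36^32 ≡ 84, 36^64 ≡ 108, 36^128 ≡ 84 (mod 193).
Test 36^d mod 193 for each divisor d in increasing order:
36^1 ≡ 36
36^2 ≡ 138
36^3 = 36^2·36^1 ≡ 143
36^4 ≡ 130
36^6 = 36^4·36^2 ≡ 184
36^8 ≡ 109
36^12 = 36^8·36^4 ≡ 81
36^16 ≡ 108
36^24 = 36^16·36^8 ≡ 192
36^32 ≡ 84
36^48 = 36^32·36^16 ≡ 1  ← first divisor giving 1
The order is 48.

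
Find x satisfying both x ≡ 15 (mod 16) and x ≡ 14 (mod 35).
399

Using Chinese Remainder Theorem:
M = 16 × 35 = 560
M1 = 35, M2 = 16
y1 = 35^(-1) mod 16 = 11
y2 = 16^(-1) mod 35 = 11
x = (15×35×11 + 14×16×11) mod 560 = 399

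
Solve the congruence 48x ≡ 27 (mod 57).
x ≡ 16 (mod 19)

gcd(48, 57) = 3, which divides 27, so solutions exist.
Divide through by 3: 16x ≡ 9 (mod 19).
Find 16^(-1) mod 19 by the extended Euclidean algorithm:
19 = 1 × 16 + 3  ⟹  3 = (1)·19 + (-1)·16
16 = 5 × 3 + 1  ⟹  1 = (-5)·19 + (6)·16
So (6)·16 ≡ 1 (mod 19), i.e. 16^(-1) ≡ 6 (mod 19).
x ≡ 6 × 9 = 54 ≡ 16 (mod 19).
Check: 48 × 16 = 768 ≡ 27 (mod 57).
x ≡ 16 (mod 19), giving 3 solutions mod 57.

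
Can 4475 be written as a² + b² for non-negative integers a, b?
Not possible

Factorization: 4475 = 5^2 × 179
By Fermat: n is sum of two squares iff every prime p ≡ 3 (mod 4) appears to even power.
Prime(s) ≡ 3 (mod 4) with odd exponent: [(179, 1)]
Therefore 4475 cannot be expressed as a² + b².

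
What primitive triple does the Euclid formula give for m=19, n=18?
(37, 684, 685)

Euclid's formula: a = m² - n², b = 2mn, c = m² + n²
m = 19, n = 18
a = 19² - 18² = 361 - 324 = 37
b = 2 × 19 × 18 = 684
c = 19² + 18² = 361 + 324 = 685
Verification: 37² + 684² = 1369 + 467856 = 469225 = 685² ✓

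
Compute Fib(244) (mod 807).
438

Matrix identity: Q^n = [[F_(n+1), F_n], [F_n, F_(n-1)]] with Q = [[1,1],[1,0]].
n = 244 = 11110100₂. Square-and-multiply, entries mod 807:
Q^1 = [[1,1],[1,0]]
Q^3 = (Q^1)²·Q = [[3,2],[2,1]]
Q^7 = (Q^3)²·Q = [[21,13],[13,8]]
Q^15 = (Q^7)²·Q = [[180,610],[610,377]]
Q^30 = (Q^15)² = [[193,23],[23,170]]
Q^61 = (Q^30)²·Q = [[128,656],[656,279]]
Q^122 = (Q^61)² = [[449,682],[682,574]]
Q^244 = (Q^122)² = [[143,438],[438,512]]
F_244 mod 807 = Q^244[0][1] = 438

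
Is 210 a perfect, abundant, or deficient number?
abundant

Proper divisors of 210: sum = 1 + 2 + 3 + 5 + 6 + 7 + 10 + 14 + 15 + 21 + 30 + 35 + 42 + 70 + 105 = 366
Since 366 > 210, 210 is abundant.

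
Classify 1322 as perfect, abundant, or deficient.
deficient

Proper divisors of 1322: sum = 1 + 2 + 661 = 664
Since 664 < 1322, 1322 is deficient.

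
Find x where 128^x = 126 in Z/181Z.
44

Baby-step giant-step with step n = ⌈√181⌉ = 14.
Baby steps 128^j mod 181 (j:value) for j=0..13: 0:1, 1:128, 2:94, 3:86, 4:148, 5:120, 6:156, 7:58, 8:3, 9:22, 10:101, 11:77, 12:82, 13:179.
Giant-step multiplier: 128^(-14) ≡ 128^(180-14) = 128^166 ≡ 111 (mod 181).
Giant steps γ_i = 126·111^i mod 181: γ_0=126, γ_1=49, γ_2=9, γ_3=94 (in table at j=2).
x = i·n + j = 3·14 + 2 = 44.
Check: 128^44 ≡ 126 (mod 181).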